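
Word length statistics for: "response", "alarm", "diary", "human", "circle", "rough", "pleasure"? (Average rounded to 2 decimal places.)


Lengths: "response"=8, "alarm"=5, "diary"=5, "human"=5, "circle"=6, "rough"=5, "pleasure"=8
Sum = 42, Count = 7
Average = 42/7 = 6.00
= avg=6.00, min=5, max=8


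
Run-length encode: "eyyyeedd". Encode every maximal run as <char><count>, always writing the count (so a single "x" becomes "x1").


String: "eyyyeedd"
Scanning for consecutive runs:
  'e' x 1
  'y' x 3
  'e' x 2
  'd' x 2
RLE = "e1y3e2d2"


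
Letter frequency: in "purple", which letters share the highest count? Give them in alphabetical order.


Word: "purple"
Letter counts:
  'e': 1
  'l': 1
  'p': 2
  'r': 1
  'u': 1
Maximum count = 2
Most frequent = 'p' (2 times each)


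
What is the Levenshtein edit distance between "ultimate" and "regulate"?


Word 1: "ultimate" (length 8)
Word 2: "regulate" (length 8)
One optimal edit sequence (insert/delete/substitute each cost 1):
  1. substitute 'u' -> 'r'  (+1)
  2. substitute 'l' -> 'e'  (+1)
  3. substitute 't' -> 'g'  (+1)
  4. substitute 'i' -> 'u'  (+1)
  5. substitute 'm' -> 'l'  (+1)
  6. keep 'a'
  7. keep 't'
  8. keep 'e'
Total edit operations: 5
Edit distance = 5


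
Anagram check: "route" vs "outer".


Word 1: "route" → sorted: eortu
Word 2: "outer" → sorted: eortu
Same letters? eortu == eortu
Anagram = Yes


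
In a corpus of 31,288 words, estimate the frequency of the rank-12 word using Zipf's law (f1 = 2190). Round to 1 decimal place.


Zipf's law: f(r) = f(1) / r
f(1) = 2190
f(12) = 2190 / 12
= 182.5 occurrences


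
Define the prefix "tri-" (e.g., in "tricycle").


Prefix: tri-
Example: tricycle (tri- + cycle)
Meaning = three


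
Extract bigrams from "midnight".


Word: "midnight" (length 8)
Number of bigrams = 8 - 2 + 1 = 7
  Position 0: "mi"
  Position 1: "id"
  Position 2: "dn"
  Position 3: "ni"
  Position 4: "ig"
  Position 5: "gh"
  Position 6: "ht"
Bigrams = "mi", "id", "dn", "ni", "ig", "gh", "ht"


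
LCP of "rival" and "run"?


Word 1: "rival"
Word 2: "run"
Comparing from start:
  Pos 0: 'r' == 'r'
  Pos 1: 'i' != 'u' (stop)
LCP = "r" (length 1)


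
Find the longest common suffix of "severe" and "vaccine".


Word 1: "severe"
Word 2: "vaccine"
Comparing from end:
  Pos -1: 'e' == 'e'
  Pos -2: 'r' != 'n' (stop)
LCS = "e" (length 1)


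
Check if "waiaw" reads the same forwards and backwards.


Word: "waiaw"
Reversed: "waiaw"
Forward == Backward? waiaw == waiaw
Palindrome = Yes


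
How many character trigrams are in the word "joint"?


Word: "joint" (length 5)
Number of 3-grams = length - 3 + 1 = 5 - 3 + 1
= 3


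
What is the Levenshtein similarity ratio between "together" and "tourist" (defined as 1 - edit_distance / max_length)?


Word 1: "together" (length 8)
Word 2: "tourist" (length 7)
One optimal edit sequence:
  1. keep 't'
  2. keep 'o'
  3. delete 'g'  (+1)
  4. substitute 'e' -> 'u'  (+1)
  5. substitute 't' -> 'r'  (+1)
  6. substitute 'h' -> 'i'  (+1)
  7. substitute 'e' -> 's'  (+1)
  8. substitute 'r' -> 't'  (+1)
Edit distance = 6
Max length = max(8, 7) = 8
Similarity = 1 - 6/8
= 0.2500


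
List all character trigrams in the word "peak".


Word: "peak" (length 4)
Number of trigrams = 4 - 3 + 1 = 2
  Position 0: "pea"
  Position 1: "eak"
Trigrams = "pea", "eak"


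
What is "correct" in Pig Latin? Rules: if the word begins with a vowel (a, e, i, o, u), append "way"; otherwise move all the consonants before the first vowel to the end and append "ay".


Word: "correct"
Starts with consonant(s) → move to end, add 'ay'
Consonant cluster: "c"
Pig Latin = "orrectcay"


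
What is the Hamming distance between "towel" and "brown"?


Comparing character by character (same length = 5):
  Pos 0: 't' vs 'b' !=
  Pos 1: 'o' vs 'r' !=
  Pos 2: 'w' vs 'o' !=
  Pos 3: 'e' vs 'w' !=
  Pos 4: 'l' vs 'n' !=
Hamming distance = 5


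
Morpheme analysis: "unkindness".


Word: "unkindness"
Morphemes: un- / kind / -ness
Each morpheme carries meaning
= 3 morphemes


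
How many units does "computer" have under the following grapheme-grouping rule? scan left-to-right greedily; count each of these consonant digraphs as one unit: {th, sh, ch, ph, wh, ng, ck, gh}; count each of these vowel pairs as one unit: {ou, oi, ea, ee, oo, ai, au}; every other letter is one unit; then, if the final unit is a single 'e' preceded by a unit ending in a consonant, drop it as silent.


Word: "computer" (8 letters)
Left-to-right scan:
  1. 'c' (letter)
  2. 'o' (letter)
  3. 'm' (letter)
  4. 'p' (letter)
  5. 'u' (letter)
  6. 't' (letter)
  7. 'e' (letter)
  8. 'r' (letter)
Units from scan: 8
Sound units = 8 units


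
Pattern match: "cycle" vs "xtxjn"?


Pattern of "cycle": [0, 1, 0, 2, 3]
Pattern of "xtxjn": [0, 1, 0, 2, 3]
Patterns match
Same pattern = Yes


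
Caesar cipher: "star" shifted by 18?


Word: "star"
Shift: 18
Each letter → (letter + shift) mod 26:
  's' (18) + 18 = 10 → 'k'
  't' (19) + 18 = 11 → 'l'
  'a' (0) + 18 = 18 → 's'
  'r' (17) + 18 = 9 → 'j'
Result = "klsj"


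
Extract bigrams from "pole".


Word: "pole" (length 4)
Number of bigrams = 4 - 2 + 1 = 3
  Position 0: "po"
  Position 1: "ol"
  Position 2: "le"
Bigrams = "po", "ol", "le"


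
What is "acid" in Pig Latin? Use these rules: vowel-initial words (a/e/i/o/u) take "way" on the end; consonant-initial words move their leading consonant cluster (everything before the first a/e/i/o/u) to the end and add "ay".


Word: "acid"
Starts with vowel → add 'way'
Pig Latin = "acidway"


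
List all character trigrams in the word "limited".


Word: "limited" (length 7)
Number of trigrams = 7 - 3 + 1 = 5
  Position 0: "lim"
  Position 1: "imi"
  Position 2: "mit"
  Position 3: "ite"
  Position 4: "ted"
Trigrams = "lim", "imi", "mit", "ite", "ted"


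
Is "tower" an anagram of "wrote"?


Word 1: "wrote" → sorted: eortw
Word 2: "tower" → sorted: eortw
Same letters? eortw == eortw
Anagram = Yes


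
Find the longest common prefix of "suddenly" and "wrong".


Word 1: "suddenly"
Word 2: "wrong"
Comparing from start:
  Pos 0: 's' != 'w' (stop)
LCP = "" (length 0)


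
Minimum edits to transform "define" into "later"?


Word 1: "define" (length 6)
Word 2: "later" (length 5)
One optimal edit sequence (insert/delete/substitute each cost 1):
  1. delete 'd'  (+1)
  2. substitute 'e' -> 'l'  (+1)
  3. substitute 'f' -> 'a'  (+1)
  4. substitute 'i' -> 't'  (+1)
  5. substitute 'n' -> 'e'  (+1)
  6. substitute 'e' -> 'r'  (+1)
Total edit operations: 6
Edit distance = 6


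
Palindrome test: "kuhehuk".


Word: "kuhehuk"
Reversed: "kuhehuk"
Forward == Backward? kuhehuk == kuhehuk
Palindrome = Yes


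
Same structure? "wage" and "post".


Pattern of "wage": [0, 1, 2, 3]
Pattern of "post": [0, 1, 2, 3]
Patterns match
Same pattern = Yes


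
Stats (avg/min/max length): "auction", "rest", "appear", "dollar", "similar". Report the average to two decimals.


Lengths: "auction"=7, "rest"=4, "appear"=6, "dollar"=6, "similar"=7
Sum = 30, Count = 5
Average = 30/5 = 6.00
= avg=6.00, min=4, max=7


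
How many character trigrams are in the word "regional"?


Word: "regional" (length 8)
Number of 3-grams = length - 3 + 1 = 8 - 3 + 1
= 6


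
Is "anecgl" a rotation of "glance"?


Word: "glance", Candidate: "anecgl"
Method: check if candidate is substring of word+word
"glanceglance" contains "anecgl"? No
Is rotation = No


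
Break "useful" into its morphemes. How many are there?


Word: "useful"
Morphemes: use | -ful
Each morpheme carries meaning
= 2 morphemes


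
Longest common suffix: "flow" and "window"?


Word 1: "flow"
Word 2: "window"
Comparing from end:
  Pos -1: 'w' == 'w'
  Pos -2: 'o' == 'o'
  Pos -3: 'l' != 'd' (stop)
LCS = "ow" (length 2)


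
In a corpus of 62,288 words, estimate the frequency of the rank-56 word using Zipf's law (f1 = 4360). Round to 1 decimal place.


Zipf's law: f(r) = f(1) / r
f(1) = 4360
f(56) = 4360 / 56
= 77.9 occurrences


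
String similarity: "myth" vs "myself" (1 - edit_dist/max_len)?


Word 1: "myth" (length 4)
Word 2: "myself" (length 6)
One optimal edit sequence:
  1. keep 'm'
  2. keep 'y'
  3. insert 's'  (+1)
  4. insert 'e'  (+1)
  5. substitute 't' -> 'l'  (+1)
  6. substitute 'h' -> 'f'  (+1)
Edit distance = 4
Max length = max(4, 6) = 6
Similarity = 1 - 4/6
= 0.3333


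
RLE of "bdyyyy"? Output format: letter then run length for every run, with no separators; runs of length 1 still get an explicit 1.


String: "bdyyyy"
Scanning for consecutive runs:
  'b' x 1
  'd' x 1
  'y' x 4
RLE = "b1d1y4"


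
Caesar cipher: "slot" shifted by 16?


Word: "slot"
Shift: 16
Each letter → (letter + shift) mod 26:
  's' (18) + 16 = 8 → 'i'
  'l' (11) + 16 = 1 → 'b'
  'o' (14) + 16 = 4 → 'e'
  't' (19) + 16 = 9 → 'j'
Result = "ibej"


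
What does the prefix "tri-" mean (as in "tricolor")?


Prefix: tri-
As in: tricolor -> tri- + color
Meaning = three


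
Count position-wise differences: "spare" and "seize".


Comparing character by character (same length = 5):
  Pos 0: 's' vs 's' =
  Pos 1: 'p' vs 'e' !=
  Pos 2: 'a' vs 'i' !=
  Pos 3: 'r' vs 'z' !=
  Pos 4: 'e' vs 'e' =
Hamming distance = 3


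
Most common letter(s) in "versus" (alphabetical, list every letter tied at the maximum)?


Word: "versus"
Letter counts:
  'e': 1
  'r': 1
  's': 2
  'u': 1
  'v': 1
Maximum count = 2
Most frequent = 's' (2 times each)


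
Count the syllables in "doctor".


Word: "doctor"
Syllable breakdown: doc | tor
Counting: 2 parts
= 2 syllables


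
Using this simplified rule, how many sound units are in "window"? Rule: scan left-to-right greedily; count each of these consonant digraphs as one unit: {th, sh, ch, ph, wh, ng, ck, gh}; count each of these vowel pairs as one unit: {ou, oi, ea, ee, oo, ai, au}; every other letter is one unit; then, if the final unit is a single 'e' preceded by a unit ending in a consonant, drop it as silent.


Word: "window" (6 letters)
Left-to-right scan:
  1. 'w' (letter)
  2. 'i' (letter)
  3. 'n' (letter)
  4. 'd' (letter)
  5. 'o' (letter)
  6. 'w' (letter)
Units from scan: 6
Sound units = 6 units


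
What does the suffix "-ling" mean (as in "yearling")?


Suffix: -ling
As in: yearling -> year + -ling
Meaning = small / young


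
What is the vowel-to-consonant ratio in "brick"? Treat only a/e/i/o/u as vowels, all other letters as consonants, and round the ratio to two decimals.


Word: "brick"
Vowels (a,e,i,o,u): 1
Consonants: 4
Ratio = 1/4
= 0.25


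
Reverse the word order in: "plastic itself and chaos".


Original: "plastic itself and chaos"
Words (1..n): plastic | itself | and | chaos
Reversed (n..1): chaos | and | itself | plastic
Result = "chaos and itself plastic"


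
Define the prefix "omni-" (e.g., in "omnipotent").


Prefix: omni-
As in: omnipotent -> omni- + potent
Meaning = all


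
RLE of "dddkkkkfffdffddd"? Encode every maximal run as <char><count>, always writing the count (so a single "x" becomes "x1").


String: "dddkkkkfffdffddd"
Scanning for consecutive runs:
  'd' x 3
  'k' x 4
  'f' x 3
  'd' x 1
  'f' x 2
  'd' x 3
RLE = "d3k4f3d1f2d3"


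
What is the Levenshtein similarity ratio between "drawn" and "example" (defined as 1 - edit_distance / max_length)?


Word 1: "drawn" (length 5)
Word 2: "example" (length 7)
One optimal edit sequence:
  1. substitute 'd' -> 'e'  (+1)
  2. substitute 'r' -> 'x'  (+1)
  3. keep 'a'
  4. insert 'm'  (+1)
  5. insert 'p'  (+1)
  6. substitute 'w' -> 'l'  (+1)
  7. substitute 'n' -> 'e'  (+1)
Edit distance = 6
Max length = max(5, 7) = 7
Similarity = 1 - 6/7
= 0.1429


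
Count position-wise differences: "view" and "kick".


Comparing character by character (same length = 4):
  Pos 0: 'v' vs 'k' !=
  Pos 1: 'i' vs 'i' =
  Pos 2: 'e' vs 'c' !=
  Pos 3: 'w' vs 'k' !=
Hamming distance = 3


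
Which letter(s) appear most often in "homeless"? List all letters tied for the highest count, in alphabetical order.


Word: "homeless"
Letter counts:
  'e': 2
  'h': 1
  'l': 1
  'm': 1
  'o': 1
  's': 2
Maximum count = 2
Most frequent = 'e', 's' (2 times each)


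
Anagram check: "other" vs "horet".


Word 1: "other" → sorted: ehort
Word 2: "horet" → sorted: ehort
Same letters? ehort == ehort
Anagram = Yes


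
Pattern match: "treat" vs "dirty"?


Pattern of "treat": [0, 1, 2, 3, 0]
Pattern of "dirty": [0, 1, 2, 3, 4]
Patterns do not match
Same pattern = No


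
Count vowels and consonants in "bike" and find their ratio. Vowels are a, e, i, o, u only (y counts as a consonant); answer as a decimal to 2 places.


Word: "bike"
Vowels (a,e,i,o,u): 2
Consonants: 2
Ratio = 2/2
= 1.00


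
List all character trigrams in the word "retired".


Word: "retired" (length 7)
Number of trigrams = 7 - 3 + 1 = 5
  Position 0: "ret"
  Position 1: "eti"
  Position 2: "tir"
  Position 3: "ire"
  Position 4: "red"
Trigrams = "ret", "eti", "tir", "ire", "red"


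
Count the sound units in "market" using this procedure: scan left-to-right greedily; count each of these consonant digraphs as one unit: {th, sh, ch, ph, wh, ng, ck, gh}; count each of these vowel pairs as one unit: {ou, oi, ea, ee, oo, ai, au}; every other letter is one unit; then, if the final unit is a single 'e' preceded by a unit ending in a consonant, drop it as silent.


Word: "market" (6 letters)
Left-to-right scan:
  (1) 'm' (letter)
  (2) 'a' (letter)
  (3) 'r' (letter)
  (4) 'k' (letter)
  (5) 'e' (letter)
  (6) 't' (letter)
Units from scan: 6
Sound units = 6 units


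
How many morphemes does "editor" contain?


Word: "editor"
Morphemes: edit | -or
Each morpheme carries meaning
= 2 morphemes


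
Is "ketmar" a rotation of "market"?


Word: "market", Candidate: "ketmar"
Method: check if candidate is substring of word+word
"marketmarket" contains "ketmar"? Yes
Is rotation = Yes


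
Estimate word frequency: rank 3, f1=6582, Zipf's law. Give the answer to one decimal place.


Zipf's law: f(r) = f(1) / r
f(1) = 6582
f(3) = 6582 / 3
= 2194.0 occurrences


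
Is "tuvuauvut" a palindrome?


Word: "tuvuauvut"
Reversed: "tuvuauvut"
Forward == Backward? tuvuauvut == tuvuauvut
Palindrome = Yes


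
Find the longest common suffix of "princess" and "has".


Word 1: "princess"
Word 2: "has"
Comparing from end:
  Pos -1: 's' == 's'
  Pos -2: 's' != 'a' (stop)
LCS = "s" (length 1)


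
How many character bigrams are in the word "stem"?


Word: "stem" (length 4)
Number of 2-grams = length - 2 + 1 = 4 - 2 + 1
= 3


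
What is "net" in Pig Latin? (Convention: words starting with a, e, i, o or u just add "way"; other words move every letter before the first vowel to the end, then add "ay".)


Word: "net"
Starts with consonant(s) → move to end, add 'ay'
Consonant cluster: "n"
Pig Latin = "etnay"


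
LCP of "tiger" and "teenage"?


Word 1: "tiger"
Word 2: "teenage"
Comparing from start:
  Pos 0: 't' == 't'
  Pos 1: 'i' != 'e' (stop)
LCP = "t" (length 1)


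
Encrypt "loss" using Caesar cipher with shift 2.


Word: "loss"
Shift: 2
Each letter → (letter + shift) mod 26:
  'l' (11) + 2 = 13 → 'n'
  'o' (14) + 2 = 16 → 'q'
  's' (18) + 2 = 20 → 'u'
  's' (18) + 2 = 20 → 'u'
Result = "nquu"


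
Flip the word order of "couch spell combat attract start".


Original: "couch spell combat attract start"
Words (1..n): couch | spell | combat | attract | start
Reversed (n..1): start | attract | combat | spell | couch
Result = "start attract combat spell couch"


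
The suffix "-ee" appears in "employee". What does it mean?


Suffix: -ee
Example: employee (employ + -ee)
Meaning = one who receives


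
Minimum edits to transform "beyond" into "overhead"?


Word 1: "beyond" (length 6)
Word 2: "overhead" (length 8)
One optimal edit sequence (insert/delete/substitute each cost 1):
  1. insert 'o'  (+1)
  2. substitute 'b' -> 'v'  (+1)
  3. keep 'e'
  4. insert 'r'  (+1)
  5. substitute 'y' -> 'h'  (+1)
  6. substitute 'o' -> 'e'  (+1)
  7. substitute 'n' -> 'a'  (+1)
  8. keep 'd'
Total edit operations: 6
Edit distance = 6


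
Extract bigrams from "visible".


Word: "visible" (length 7)
Number of bigrams = 7 - 2 + 1 = 6
  Position 0: "vi"
  Position 1: "is"
  Position 2: "si"
  Position 3: "ib"
  Position 4: "bl"
  Position 5: "le"
Bigrams = "vi", "is", "si", "ib", "bl", "le"


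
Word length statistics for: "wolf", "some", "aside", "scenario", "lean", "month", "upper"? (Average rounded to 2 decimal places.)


Lengths: "wolf"=4, "some"=4, "aside"=5, "scenario"=8, "lean"=4, "month"=5, "upper"=5
Sum = 35, Count = 7
Average = 35/7 = 5.00
= avg=5.00, min=4, max=8


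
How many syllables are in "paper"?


Word: "paper"
Syllable breakdown: pa-per
Counting: 2 parts
= 2 syllables


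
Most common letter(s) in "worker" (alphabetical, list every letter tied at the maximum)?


Word: "worker"
Letter counts:
  'e': 1
  'k': 1
  'o': 1
  'r': 2
  'w': 1
Maximum count = 2
Most frequent = 'r' (2 times each)


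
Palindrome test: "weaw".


Word: "weaw"
Reversed: "waew"
Forward == Backward? weaw != waew
Palindrome = No


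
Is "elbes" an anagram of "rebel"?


Word 1: "rebel" → sorted: beelr
Word 2: "elbes" → sorted: beels
Same letters? beelr != beels
Anagram = No


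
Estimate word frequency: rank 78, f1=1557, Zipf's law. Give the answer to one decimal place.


Zipf's law: f(r) = f(1) / r
f(1) = 1557
f(78) = 1557 / 78
= 20.0 occurrences


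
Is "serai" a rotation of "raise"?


Word: "raise", Candidate: "serai"
Method: check if candidate is substring of word+word
"raiseraise" contains "serai"? Yes
Is rotation = Yes


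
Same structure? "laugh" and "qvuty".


Pattern of "laugh": [0, 1, 2, 3, 4]
Pattern of "qvuty": [0, 1, 2, 3, 4]
Patterns match
Same pattern = Yes


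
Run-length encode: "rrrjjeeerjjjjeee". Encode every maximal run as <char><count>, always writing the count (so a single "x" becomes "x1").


String: "rrrjjeeerjjjjeee"
Scanning for consecutive runs:
  'r' x 3
  'j' x 2
  'e' x 3
  'r' x 1
  'j' x 4
  'e' x 3
RLE = "r3j2e3r1j4e3"


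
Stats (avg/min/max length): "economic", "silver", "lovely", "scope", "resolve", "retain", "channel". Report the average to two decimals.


Lengths: "economic"=8, "silver"=6, "lovely"=6, "scope"=5, "resolve"=7, "retain"=6, "channel"=7
Sum = 45, Count = 7
Average = 45/7 = 6.43
= avg=6.43, min=5, max=8


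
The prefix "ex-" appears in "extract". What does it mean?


Prefix: ex-
Example: extract = ex- + tract
Meaning = out / former


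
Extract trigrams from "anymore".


Word: "anymore" (length 7)
Number of trigrams = 7 - 3 + 1 = 5
  Position 0: "any"
  Position 1: "nym"
  Position 2: "ymo"
  Position 3: "mor"
  Position 4: "ore"
Trigrams = "any", "nym", "ymo", "mor", "ore"


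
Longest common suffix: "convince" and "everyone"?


Word 1: "convince"
Word 2: "everyone"
Comparing from end:
  Pos -1: 'e' == 'e'
  Pos -2: 'c' != 'n' (stop)
LCS = "e" (length 1)


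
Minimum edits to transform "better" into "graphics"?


Word 1: "better" (length 6)
Word 2: "graphics" (length 8)
One optimal edit sequence (insert/delete/substitute each cost 1):
  1. insert 'g'  (+1)
  2. insert 'r'  (+1)
  3. substitute 'b' -> 'a'  (+1)
  4. substitute 'e' -> 'p'  (+1)
  5. substitute 't' -> 'h'  (+1)
  6. substitute 't' -> 'i'  (+1)
  7. substitute 'e' -> 'c'  (+1)
  8. substitute 'r' -> 's'  (+1)
Total edit operations: 8
Edit distance = 8


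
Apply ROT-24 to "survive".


Word: "survive"
Shift: 24
Each letter → (letter + shift) mod 26:
  's' (18) + 24 = 16 → 'q'
  'u' (20) + 24 = 18 → 's'
  'r' (17) + 24 = 15 → 'p'
  'v' (21) + 24 = 19 → 't'
  'i' (8) + 24 = 6 → 'g'
  'v' (21) + 24 = 19 → 't'
  'e' (4) + 24 = 2 → 'c'
Result = "qsptgtc"


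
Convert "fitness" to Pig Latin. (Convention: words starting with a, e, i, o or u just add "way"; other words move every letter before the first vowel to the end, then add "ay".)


Word: "fitness"
Starts with consonant(s) → move to end, add 'ay'
Consonant cluster: "f"
Pig Latin = "itnessfay"


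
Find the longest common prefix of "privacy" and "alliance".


Word 1: "privacy"
Word 2: "alliance"
Comparing from start:
  Pos 0: 'p' != 'a' (stop)
LCP = "" (length 0)


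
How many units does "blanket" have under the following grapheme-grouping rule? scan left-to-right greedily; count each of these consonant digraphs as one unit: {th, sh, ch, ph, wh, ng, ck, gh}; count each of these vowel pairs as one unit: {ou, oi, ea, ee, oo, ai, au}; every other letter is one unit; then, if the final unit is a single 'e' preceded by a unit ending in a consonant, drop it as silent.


Word: "blanket" (7 letters)
Left-to-right scan:
  1. 'b' (letter)
  2. 'l' (letter)
  3. 'a' (letter)
  4. 'n' (letter)
  5. 'k' (letter)
  6. 'e' (letter)
  7. 't' (letter)
Units from scan: 7
Sound units = 7 units


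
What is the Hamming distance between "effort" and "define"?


Comparing character by character (same length = 6):
  Pos 0: 'e' vs 'd' !=
  Pos 1: 'f' vs 'e' !=
  Pos 2: 'f' vs 'f' =
  Pos 3: 'o' vs 'i' !=
  Pos 4: 'r' vs 'n' !=
  Pos 5: 't' vs 'e' !=
Hamming distance = 5


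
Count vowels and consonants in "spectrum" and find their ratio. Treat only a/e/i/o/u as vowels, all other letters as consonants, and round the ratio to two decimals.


Word: "spectrum"
Vowels (a,e,i,o,u): 2
Consonants: 6
Ratio = 2/6
= 0.33


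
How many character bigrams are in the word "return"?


Word: "return" (length 6)
Number of 2-grams = length - 2 + 1 = 6 - 2 + 1
= 5


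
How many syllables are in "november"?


Word: "november"
Syllable breakdown: no | vem | ber
Counting: 3 parts
= 3 syllables


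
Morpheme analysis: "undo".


Word: "undo"
Morphemes: un- / do
Each morpheme carries meaning
= 2 morphemes


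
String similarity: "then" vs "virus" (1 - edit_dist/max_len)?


Word 1: "then" (length 4)
Word 2: "virus" (length 5)
One optimal edit sequence:
  1. insert 'v'  (+1)
  2. substitute 't' -> 'i'  (+1)
  3. substitute 'h' -> 'r'  (+1)
  4. substitute 'e' -> 'u'  (+1)
  5. substitute 'n' -> 's'  (+1)
Edit distance = 5
Max length = max(4, 5) = 5
Similarity = 1 - 5/5
= 0.0000


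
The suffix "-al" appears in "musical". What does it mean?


Suffix: -al
Example: musical (music + -al)
Meaning = relating to


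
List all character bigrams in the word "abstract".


Word: "abstract" (length 8)
Number of bigrams = 8 - 2 + 1 = 7
  Position 0: "ab"
  Position 1: "bs"
  Position 2: "st"
  Position 3: "tr"
  Position 4: "ra"
  Position 5: "ac"
  Position 6: "ct"
Bigrams = "ab", "bs", "st", "tr", "ra", "ac", "ct"


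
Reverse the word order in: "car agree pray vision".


Original: "car agree pray vision"
Words (1..n): car | agree | pray | vision
Reversed (n..1): vision | pray | agree | car
Result = "vision pray agree car"


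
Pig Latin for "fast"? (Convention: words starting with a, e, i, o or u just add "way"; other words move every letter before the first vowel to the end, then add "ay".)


Word: "fast"
Starts with consonant(s) → move to end, add 'ay'
Consonant cluster: "f"
Pig Latin = "astfay"


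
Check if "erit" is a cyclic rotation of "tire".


Word: "tire", Candidate: "erit"
Method: check if candidate is substring of word+word
"tiretire" contains "erit"? No
Is rotation = No


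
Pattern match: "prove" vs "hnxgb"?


Pattern of "prove": [0, 1, 2, 3, 4]
Pattern of "hnxgb": [0, 1, 2, 3, 4]
Patterns match
Same pattern = Yes


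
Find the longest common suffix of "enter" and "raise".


Word 1: "enter"
Word 2: "raise"
Comparing from end:
  Pos -1: 'r' != 'e' (stop)
LCS = "" (length 0)


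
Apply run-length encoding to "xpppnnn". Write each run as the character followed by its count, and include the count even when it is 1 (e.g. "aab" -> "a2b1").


String: "xpppnnn"
Scanning for consecutive runs:
  'x' x 1
  'p' x 3
  'n' x 3
RLE = "x1p3n3"


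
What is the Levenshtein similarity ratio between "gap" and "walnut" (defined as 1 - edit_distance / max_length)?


Word 1: "gap" (length 3)
Word 2: "walnut" (length 6)
One optimal edit sequence:
  1. substitute 'g' -> 'w'  (+1)
  2. keep 'a'
  3. insert 'l'  (+1)
  4. insert 'n'  (+1)
  5. insert 'u'  (+1)
  6. substitute 'p' -> 't'  (+1)
Edit distance = 5
Max length = max(3, 6) = 6
Similarity = 1 - 5/6
= 0.1667


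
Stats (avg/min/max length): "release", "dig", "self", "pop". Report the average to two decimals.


Lengths: "release"=7, "dig"=3, "self"=4, "pop"=3
Sum = 17, Count = 4
Average = 17/4 = 4.25
= avg=4.25, min=3, max=7


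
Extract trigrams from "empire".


Word: "empire" (length 6)
Number of trigrams = 6 - 3 + 1 = 4
  Position 0: "emp"
  Position 1: "mpi"
  Position 2: "pir"
  Position 3: "ire"
Trigrams = "emp", "mpi", "pir", "ire"


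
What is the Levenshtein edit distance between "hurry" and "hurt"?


Word 1: "hurry" (length 5)
Word 2: "hurt" (length 4)
One optimal edit sequence (insert/delete/substitute each cost 1):
  1. keep 'h'
  2. keep 'u'
  3. delete 'r'  (+1)
  4. keep 'r'
  5. substitute 'y' -> 't'  (+1)
Total edit operations: 2
Edit distance = 2


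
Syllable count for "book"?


Word: "book"
Syllable breakdown: book
Counting: 1 part
= 1 syllable


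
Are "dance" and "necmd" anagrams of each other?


Word 1: "dance" → sorted: acden
Word 2: "necmd" → sorted: cdemn
Same letters? acden != cdemn
Anagram = No


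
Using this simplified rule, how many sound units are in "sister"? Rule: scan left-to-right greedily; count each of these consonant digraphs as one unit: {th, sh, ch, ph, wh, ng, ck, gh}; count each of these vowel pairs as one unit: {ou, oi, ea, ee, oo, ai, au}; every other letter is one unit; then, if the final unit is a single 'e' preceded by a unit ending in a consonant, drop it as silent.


Word: "sister" (6 letters)
Left-to-right scan:
  (1) 's' (letter)
  (2) 'i' (letter)
  (3) 's' (letter)
  (4) 't' (letter)
  (5) 'e' (letter)
  (6) 'r' (letter)
Units from scan: 6
Sound units = 6 units


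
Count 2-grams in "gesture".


Word: "gesture" (length 7)
Number of 2-grams = length - 2 + 1 = 7 - 2 + 1
= 6


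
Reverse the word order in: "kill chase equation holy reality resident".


Original: "kill chase equation holy reality resident"
Words (1..n): kill | chase | equation | holy | reality | resident
Reversed (n..1): resident | reality | holy | equation | chase | kill
Result = "resident reality holy equation chase kill"


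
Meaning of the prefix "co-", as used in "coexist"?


Prefix: co-
As in: coexist -> co- + exist
Meaning = together


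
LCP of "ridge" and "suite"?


Word 1: "ridge"
Word 2: "suite"
Comparing from start:
  Pos 0: 'r' != 's' (stop)
LCP = "" (length 0)


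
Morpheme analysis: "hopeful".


Word: "hopeful"
Morphemes: hope | -ful
Each morpheme carries meaning
= 2 morphemes


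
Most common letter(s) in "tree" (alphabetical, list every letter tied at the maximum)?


Word: "tree"
Letter counts:
  'e': 2
  'r': 1
  't': 1
Maximum count = 2
Most frequent = 'e' (2 times each)


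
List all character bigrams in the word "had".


Word: "had" (length 3)
Number of bigrams = 3 - 2 + 1 = 2
  Position 0: "ha"
  Position 1: "ad"
Bigrams = "ha", "ad"


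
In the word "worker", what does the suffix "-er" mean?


Suffix: -er
Example: worker (work + -er)
Meaning = one who / more


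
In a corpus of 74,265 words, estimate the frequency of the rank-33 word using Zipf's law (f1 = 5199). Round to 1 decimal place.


Zipf's law: f(r) = f(1) / r
f(1) = 5199
f(33) = 5199 / 33
= 157.5 occurrences


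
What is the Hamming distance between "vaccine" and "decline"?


Comparing character by character (same length = 7):
  Pos 0: 'v' vs 'd' !=
  Pos 1: 'a' vs 'e' !=
  Pos 2: 'c' vs 'c' =
  Pos 3: 'c' vs 'l' !=
  Pos 4: 'i' vs 'i' =
  Pos 5: 'n' vs 'n' =
  Pos 6: 'e' vs 'e' =
Hamming distance = 3


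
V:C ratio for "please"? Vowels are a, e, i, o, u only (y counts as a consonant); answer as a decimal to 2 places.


Word: "please"
Vowels (a,e,i,o,u): 3
Consonants: 3
Ratio = 3/3
= 1.00


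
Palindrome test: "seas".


Word: "seas"
Reversed: "saes"
Forward == Backward? seas != saes
Palindrome = No


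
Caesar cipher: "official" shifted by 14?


Word: "official"
Shift: 14
Each letter → (letter + shift) mod 26:
  'o' (14) + 14 = 2 → 'c'
  'f' (5) + 14 = 19 → 't'
  'f' (5) + 14 = 19 → 't'
  'i' (8) + 14 = 22 → 'w'
  'c' (2) + 14 = 16 → 'q'
  'i' (8) + 14 = 22 → 'w'
  'a' (0) + 14 = 14 → 'o'
  'l' (11) + 14 = 25 → 'z'
Result = "cttwqwoz"


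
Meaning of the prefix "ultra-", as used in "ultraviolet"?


Prefix: ultra-
As in: ultraviolet -> ultra- + violet
Meaning = beyond


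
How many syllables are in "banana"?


Word: "banana"
Syllable breakdown: ba · na · na
Counting: 3 parts
= 3 syllables


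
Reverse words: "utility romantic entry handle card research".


Original: "utility romantic entry handle card research"
Words (1..n): utility | romantic | entry | handle | card | research
Reversed (n..1): research | card | handle | entry | romantic | utility
Result = "research card handle entry romantic utility"


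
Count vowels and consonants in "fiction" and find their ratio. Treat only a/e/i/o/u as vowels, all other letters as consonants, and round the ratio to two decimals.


Word: "fiction"
Vowels (a,e,i,o,u): 3
Consonants: 4
Ratio = 3/4
= 0.75


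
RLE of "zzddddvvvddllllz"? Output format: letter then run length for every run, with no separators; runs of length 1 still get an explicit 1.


String: "zzddddvvvddllllz"
Scanning for consecutive runs:
  'z' x 2
  'd' x 4
  'v' x 3
  'd' x 2
  'l' x 4
  'z' x 1
RLE = "z2d4v3d2l4z1"


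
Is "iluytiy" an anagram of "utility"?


Word 1: "utility" → sorted: iilttuy
Word 2: "iluytiy" → sorted: iiltuyy
Same letters? iilttuy != iiltuyy
Anagram = No


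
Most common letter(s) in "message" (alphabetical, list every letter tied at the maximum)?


Word: "message"
Letter counts:
  'a': 1
  'e': 2
  'g': 1
  'm': 1
  's': 2
Maximum count = 2
Most frequent = 'e', 's' (2 times each)


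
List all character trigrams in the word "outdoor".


Word: "outdoor" (length 7)
Number of trigrams = 7 - 3 + 1 = 5
  Position 0: "out"
  Position 1: "utd"
  Position 2: "tdo"
  Position 3: "doo"
  Position 4: "oor"
Trigrams = "out", "utd", "tdo", "doo", "oor"


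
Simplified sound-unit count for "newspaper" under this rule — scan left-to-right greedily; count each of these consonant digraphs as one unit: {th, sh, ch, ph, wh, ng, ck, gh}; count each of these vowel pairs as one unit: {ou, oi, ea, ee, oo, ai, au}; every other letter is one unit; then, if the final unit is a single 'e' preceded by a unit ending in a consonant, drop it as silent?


Word: "newspaper" (9 letters)
Left-to-right scan:
  (1) 'n' (letter)
  (2) 'e' (letter)
  (3) 'w' (letter)
  (4) 's' (letter)
  (5) 'p' (letter)
  (6) 'a' (letter)
  (7) 'p' (letter)
  (8) 'e' (letter)
  (9) 'r' (letter)
Units from scan: 9
Sound units = 9 units


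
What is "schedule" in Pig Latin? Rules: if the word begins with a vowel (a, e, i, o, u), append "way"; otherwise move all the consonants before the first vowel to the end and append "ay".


Word: "schedule"
Starts with consonant(s) → move to end, add 'ay'
Consonant cluster: "sch"
Pig Latin = "eduleschay"


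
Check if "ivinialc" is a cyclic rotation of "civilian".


Word: "civilian", Candidate: "ivinialc"
Method: check if candidate is substring of word+word
"civiliancivilian" contains "ivinialc"? No
Is rotation = No


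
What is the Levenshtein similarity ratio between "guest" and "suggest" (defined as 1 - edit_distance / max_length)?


Word 1: "guest" (length 5)
Word 2: "suggest" (length 7)
One optimal edit sequence:
  1. insert 's'  (+1)
  2. insert 'u'  (+1)
  3. keep 'g'
  4. substitute 'u' -> 'g'  (+1)
  5. keep 'e'
  6. keep 's'
  7. keep 't'
Edit distance = 3
Max length = max(5, 7) = 7
Similarity = 1 - 3/7
= 0.5714


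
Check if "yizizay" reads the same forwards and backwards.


Word: "yizizay"
Reversed: "yaziziy"
Forward == Backward? yizizay != yaziziy
Palindrome = No


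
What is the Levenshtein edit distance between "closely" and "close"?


Word 1: "closely" (length 7)
Word 2: "close" (length 5)
One optimal edit sequence (insert/delete/substitute each cost 1):
  1. keep 'c'
  2. keep 'l'
  3. keep 'o'
  4. keep 's'
  5. keep 'e'
  6. delete 'l'  (+1)
  7. delete 'y'  (+1)
Total edit operations: 2
Edit distance = 2


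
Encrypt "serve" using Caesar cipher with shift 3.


Word: "serve"
Shift: 3
Each letter → (letter + shift) mod 26:
  's' (18) + 3 = 21 → 'v'
  'e' (4) + 3 = 7 → 'h'
  'r' (17) + 3 = 20 → 'u'
  'v' (21) + 3 = 24 → 'y'
  'e' (4) + 3 = 7 → 'h'
Result = "vhuyh"


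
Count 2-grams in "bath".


Word: "bath" (length 4)
Number of 2-grams = length - 2 + 1 = 4 - 2 + 1
= 3


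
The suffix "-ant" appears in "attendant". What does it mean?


Suffix: -ant
As in: attendant -> attend + -ant
Meaning = one who / that which


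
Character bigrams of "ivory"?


Word: "ivory" (length 5)
Number of bigrams = 5 - 2 + 1 = 4
  Position 0: "iv"
  Position 1: "vo"
  Position 2: "or"
  Position 3: "ry"
Bigrams = "iv", "vo", "or", "ry"


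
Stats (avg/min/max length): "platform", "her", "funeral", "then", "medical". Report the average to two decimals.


Lengths: "platform"=8, "her"=3, "funeral"=7, "then"=4, "medical"=7
Sum = 29, Count = 5
Average = 29/5 = 5.80
= avg=5.80, min=3, max=8


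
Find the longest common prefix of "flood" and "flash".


Word 1: "flood"
Word 2: "flash"
Comparing from start:
  Pos 0: 'f' == 'f'
  Pos 1: 'l' == 'l'
  Pos 2: 'o' != 'a' (stop)
LCP = "fl" (length 2)


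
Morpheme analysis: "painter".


Word: "painter"
Morphemes: paint + -er
Each morpheme carries meaning
= 2 morphemes


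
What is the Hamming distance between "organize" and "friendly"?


Comparing character by character (same length = 8):
  Pos 0: 'o' vs 'f' !=
  Pos 1: 'r' vs 'r' =
  Pos 2: 'g' vs 'i' !=
  Pos 3: 'a' vs 'e' !=
  Pos 4: 'n' vs 'n' =
  Pos 5: 'i' vs 'd' !=
  Pos 6: 'z' vs 'l' !=
  Pos 7: 'e' vs 'y' !=
Hamming distance = 6


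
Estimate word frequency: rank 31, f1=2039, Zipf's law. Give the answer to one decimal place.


Zipf's law: f(r) = f(1) / r
f(1) = 2039
f(31) = 2039 / 31
= 65.8 occurrences


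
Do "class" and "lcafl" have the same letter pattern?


Pattern of "class": [0, 1, 2, 3, 3]
Pattern of "lcafl": [0, 1, 2, 3, 0]
Patterns do not match
Same pattern = No


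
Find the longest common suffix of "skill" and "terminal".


Word 1: "skill"
Word 2: "terminal"
Comparing from end:
  Pos -1: 'l' == 'l'
  Pos -2: 'l' != 'a' (stop)
LCS = "l" (length 1)


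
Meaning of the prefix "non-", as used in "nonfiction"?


Prefix: non-
Example: nonfiction = non- + fiction
Meaning = not


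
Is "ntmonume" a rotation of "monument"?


Word: "monument", Candidate: "ntmonume"
Method: check if candidate is substring of word+word
"monumentmonument" contains "ntmonume"? Yes
Is rotation = Yes


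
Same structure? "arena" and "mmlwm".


Pattern of "arena": [0, 1, 2, 3, 0]
Pattern of "mmlwm": [0, 0, 1, 2, 0]
Patterns do not match
Same pattern = No


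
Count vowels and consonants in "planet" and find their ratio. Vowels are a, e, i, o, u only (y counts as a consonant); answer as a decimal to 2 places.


Word: "planet"
Vowels (a,e,i,o,u): 2
Consonants: 4
Ratio = 2/4
= 0.50


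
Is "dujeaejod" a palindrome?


Word: "dujeaejod"
Reversed: "dojeaejud"
Forward == Backward? dujeaejod != dojeaejud
Palindrome = No


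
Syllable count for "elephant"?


Word: "elephant"
Syllable breakdown: el / e / phant
Counting: 3 parts
= 3 syllables


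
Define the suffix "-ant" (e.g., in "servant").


Suffix: -ant
As in: servant -> serve + -ant, with a spelling change
Meaning = one who / that which


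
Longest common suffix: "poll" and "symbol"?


Word 1: "poll"
Word 2: "symbol"
Comparing from end:
  Pos -1: 'l' == 'l'
  Pos -2: 'l' != 'o' (stop)
LCS = "l" (length 1)


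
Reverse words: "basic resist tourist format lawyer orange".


Original: "basic resist tourist format lawyer orange"
Words (1..n): basic | resist | tourist | format | lawyer | orange
Reversed (n..1): orange | lawyer | format | tourist | resist | basic
Result = "orange lawyer format tourist resist basic"


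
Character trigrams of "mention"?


Word: "mention" (length 7)
Number of trigrams = 7 - 3 + 1 = 5
  Position 0: "men"
  Position 1: "ent"
  Position 2: "nti"
  Position 3: "tio"
  Position 4: "ion"
Trigrams = "men", "ent", "nti", "tio", "ion"


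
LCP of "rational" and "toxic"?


Word 1: "rational"
Word 2: "toxic"
Comparing from start:
  Pos 0: 'r' != 't' (stop)
LCP = "" (length 0)


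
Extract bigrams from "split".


Word: "split" (length 5)
Number of bigrams = 5 - 2 + 1 = 4
  Position 0: "sp"
  Position 1: "pl"
  Position 2: "li"
  Position 3: "it"
Bigrams = "sp", "pl", "li", "it"


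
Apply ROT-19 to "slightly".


Word: "slightly"
Shift: 19
Each letter → (letter + shift) mod 26:
  's' (18) + 19 = 11 → 'l'
  'l' (11) + 19 = 4 → 'e'
  'i' (8) + 19 = 1 → 'b'
  'g' (6) + 19 = 25 → 'z'
  'h' (7) + 19 = 0 → 'a'
  't' (19) + 19 = 12 → 'm'
  'l' (11) + 19 = 4 → 'e'
  'y' (24) + 19 = 17 → 'r'
Result = "lebzamer"


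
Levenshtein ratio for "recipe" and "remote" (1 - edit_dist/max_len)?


Word 1: "recipe" (length 6)
Word 2: "remote" (length 6)
One optimal edit sequence:
  1. keep 'r'
  2. keep 'e'
  3. substitute 'c' -> 'm'  (+1)
  4. substitute 'i' -> 'o'  (+1)
  5. substitute 'p' -> 't'  (+1)
  6. keep 'e'
Edit distance = 3
Max length = max(6, 6) = 6
Similarity = 1 - 3/6
= 0.5000


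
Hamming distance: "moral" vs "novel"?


Comparing character by character (same length = 5):
  Pos 0: 'm' vs 'n' !=
  Pos 1: 'o' vs 'o' =
  Pos 2: 'r' vs 'v' !=
  Pos 3: 'a' vs 'e' !=
  Pos 4: 'l' vs 'l' =
Hamming distance = 3


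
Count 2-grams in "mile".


Word: "mile" (length 4)
Number of 2-grams = length - 2 + 1 = 4 - 2 + 1
= 3


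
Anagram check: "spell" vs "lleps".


Word 1: "spell" → sorted: ellps
Word 2: "lleps" → sorted: ellps
Same letters? ellps == ellps
Anagram = Yes


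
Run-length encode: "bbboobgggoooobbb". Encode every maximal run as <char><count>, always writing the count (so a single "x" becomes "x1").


String: "bbboobgggoooobbb"
Scanning for consecutive runs:
  'b' x 3
  'o' x 2
  'b' x 1
  'g' x 3
  'o' x 4
  'b' x 3
RLE = "b3o2b1g3o4b3"


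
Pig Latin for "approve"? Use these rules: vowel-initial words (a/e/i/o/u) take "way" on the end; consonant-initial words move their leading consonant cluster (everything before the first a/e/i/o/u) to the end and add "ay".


Word: "approve"
Starts with vowel → add 'way'
Pig Latin = "approveway"


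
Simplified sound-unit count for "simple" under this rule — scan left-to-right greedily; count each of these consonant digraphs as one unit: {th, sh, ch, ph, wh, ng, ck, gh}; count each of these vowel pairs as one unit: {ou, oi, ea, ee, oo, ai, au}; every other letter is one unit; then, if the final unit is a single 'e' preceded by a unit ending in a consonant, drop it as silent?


Word: "simple" (6 letters)
Left-to-right scan:
  (1) 's' (letter)
  (2) 'i' (letter)
  (3) 'm' (letter)
  (4) 'p' (letter)
  (5) 'l' (letter)
  (6) 'e' (letter)
Units from scan: 6
Final unit is 'e' after a consonant -> drop as silent (-1)
Sound units = 5 units


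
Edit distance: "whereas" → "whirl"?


Word 1: "whereas" (length 7)
Word 2: "whirl" (length 5)
One optimal edit sequence (insert/delete/substitute each cost 1):
  1. keep 'w'
  2. keep 'h'
  3. substitute 'e' -> 'i'  (+1)
  4. keep 'r'
  5. delete 'e'  (+1)
  6. delete 'a'  (+1)
  7. substitute 's' -> 'l'  (+1)
Total edit operations: 4
Edit distance = 4
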